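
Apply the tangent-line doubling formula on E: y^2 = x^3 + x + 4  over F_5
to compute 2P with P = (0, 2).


Doubling: s = (3 x1^2 + a) / (2 y1)
s = (3*0^2 + 1) / (2*2) mod 5 = 4
x3 = s^2 - 2 x1 mod 5 = 4^2 - 2*0 = 1
y3 = s (x1 - x3) - y1 mod 5 = 4 * (0 - 1) - 2 = 4

2P = (1, 4)


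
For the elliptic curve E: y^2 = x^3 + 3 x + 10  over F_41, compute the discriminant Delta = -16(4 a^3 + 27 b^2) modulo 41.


4 a^3 + 27 b^2 = 4*3^3 + 27*10^2 = 108 + 2700 = 2808
Delta = -16 * (2808) = -44928
Delta mod 41 = 8

Delta = 8 (mod 41)


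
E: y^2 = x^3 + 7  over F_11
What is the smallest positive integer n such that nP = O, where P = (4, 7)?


Compute successive multiples of P until we hit O:
  1P = (4, 7)
  2P = (6, 5)
  3P = (2, 2)
  4P = (3, 1)
  5P = (7, 8)
  6P = (5, 0)
  7P = (7, 3)
  8P = (3, 10)
  ... (continuing to 12P)
  12P = O

ord(P) = 12


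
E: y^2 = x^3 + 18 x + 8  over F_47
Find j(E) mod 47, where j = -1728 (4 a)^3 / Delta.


Delta = -16(4 a^3 + 27 b^2) mod 47 = 14
-1728 * (4 a)^3 = -1728 * (4*18)^3 mod 47 = 43
j = 43 * 14^(-1) mod 47 = 40

j = 40 (mod 47)


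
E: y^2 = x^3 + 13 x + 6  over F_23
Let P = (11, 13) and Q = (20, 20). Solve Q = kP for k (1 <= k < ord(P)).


Enumerate multiples of P until we hit Q = (20, 20):
  1P = (11, 13)
  2P = (3, 16)
  3P = (21, 8)
  4P = (20, 3)
  5P = (8, 22)
  6P = (13, 16)
  7P = (7, 16)
  8P = (7, 7)
  9P = (13, 7)
  10P = (8, 1)
  11P = (20, 20)
Match found at i = 11.

k = 11


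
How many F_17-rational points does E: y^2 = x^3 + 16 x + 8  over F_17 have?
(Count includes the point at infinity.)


For each x in F_17, count y with y^2 = x^3 + 16 x + 8 mod 17:
  x = 0: RHS = 8, y in [5, 12]  -> 2 point(s)
  x = 1: RHS = 8, y in [5, 12]  -> 2 point(s)
  x = 3: RHS = 15, y in [7, 10]  -> 2 point(s)
  x = 4: RHS = 0, y in [0]  -> 1 point(s)
  x = 5: RHS = 9, y in [3, 14]  -> 2 point(s)
  x = 7: RHS = 4, y in [2, 15]  -> 2 point(s)
  x = 8: RHS = 2, y in [6, 11]  -> 2 point(s)
  x = 11: RHS = 2, y in [6, 11]  -> 2 point(s)
  x = 13: RHS = 16, y in [4, 13]  -> 2 point(s)
  x = 14: RHS = 1, y in [1, 16]  -> 2 point(s)
  x = 15: RHS = 2, y in [6, 11]  -> 2 point(s)
  x = 16: RHS = 8, y in [5, 12]  -> 2 point(s)
Affine points: 23. Add the point at infinity: total = 24.

#E(F_17) = 24


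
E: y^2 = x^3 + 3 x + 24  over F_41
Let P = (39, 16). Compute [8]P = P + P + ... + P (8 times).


k = 8 = 1000_2 (binary, LSB first: 0001)
Double-and-add from P = (39, 16):
  bit 0 = 0: acc unchanged = O
  bit 1 = 0: acc unchanged = O
  bit 2 = 0: acc unchanged = O
  bit 3 = 1: acc = O + (5, 0) = (5, 0)

8P = (5, 0)


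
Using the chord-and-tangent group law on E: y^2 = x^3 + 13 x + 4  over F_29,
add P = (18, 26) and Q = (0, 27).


P != Q, so use the chord formula.
s = (y2 - y1) / (x2 - x1) = (1) / (11) mod 29 = 8
x3 = s^2 - x1 - x2 mod 29 = 8^2 - 18 - 0 = 17
y3 = s (x1 - x3) - y1 mod 29 = 8 * (18 - 17) - 26 = 11

P + Q = (17, 11)


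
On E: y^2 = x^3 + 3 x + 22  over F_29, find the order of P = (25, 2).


Compute successive multiples of P until we hit O:
  1P = (25, 2)
  2P = (2, 23)
  3P = (7, 3)
  4P = (3, 0)
  5P = (7, 26)
  6P = (2, 6)
  7P = (25, 27)
  8P = O

ord(P) = 8


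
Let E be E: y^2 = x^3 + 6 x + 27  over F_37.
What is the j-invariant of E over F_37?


Delta = -16(4 a^3 + 27 b^2) mod 37 = 30
-1728 * (4 a)^3 = -1728 * (4*6)^3 mod 37 = 31
j = 31 * 30^(-1) mod 37 = 22

j = 22 (mod 37)


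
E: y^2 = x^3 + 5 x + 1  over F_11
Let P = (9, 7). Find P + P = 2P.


Doubling: s = (3 x1^2 + a) / (2 y1)
s = (3*9^2 + 5) / (2*7) mod 11 = 2
x3 = s^2 - 2 x1 mod 11 = 2^2 - 2*9 = 8
y3 = s (x1 - x3) - y1 mod 11 = 2 * (9 - 8) - 7 = 6

2P = (8, 6)


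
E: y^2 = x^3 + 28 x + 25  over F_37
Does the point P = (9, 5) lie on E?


Check whether y^2 = x^3 + 28 x + 25 (mod 37) for (x, y) = (9, 5).
LHS: y^2 = 5^2 mod 37 = 25
RHS: x^3 + 28 x + 25 = 9^3 + 28*9 + 25 mod 37 = 7
LHS != RHS

No, not on the curve


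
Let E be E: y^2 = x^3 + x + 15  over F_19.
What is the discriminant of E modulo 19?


4 a^3 + 27 b^2 = 4*1^3 + 27*15^2 = 4 + 6075 = 6079
Delta = -16 * (6079) = -97264
Delta mod 19 = 16

Delta = 16 (mod 19)


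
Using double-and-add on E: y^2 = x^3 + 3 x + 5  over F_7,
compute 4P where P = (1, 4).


k = 4 = 100_2 (binary, LSB first: 001)
Double-and-add from P = (1, 4):
  bit 0 = 0: acc unchanged = O
  bit 1 = 0: acc unchanged = O
  bit 2 = 1: acc = O + (4, 5) = (4, 5)

4P = (4, 5)


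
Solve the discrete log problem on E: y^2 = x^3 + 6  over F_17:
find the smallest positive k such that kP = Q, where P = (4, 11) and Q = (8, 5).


Enumerate multiples of P until we hit Q = (8, 5):
  1P = (4, 11)
  2P = (8, 5)
Match found at i = 2.

k = 2


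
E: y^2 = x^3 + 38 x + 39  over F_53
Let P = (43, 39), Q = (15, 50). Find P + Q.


P != Q, so use the chord formula.
s = (y2 - y1) / (x2 - x1) = (11) / (25) mod 53 = 28
x3 = s^2 - x1 - x2 mod 53 = 28^2 - 43 - 15 = 37
y3 = s (x1 - x3) - y1 mod 53 = 28 * (43 - 37) - 39 = 23

P + Q = (37, 23)


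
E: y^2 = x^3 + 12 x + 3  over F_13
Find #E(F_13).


For each x in F_13, count y with y^2 = x^3 + 12 x + 3 mod 13:
  x = 0: RHS = 3, y in [4, 9]  -> 2 point(s)
  x = 1: RHS = 3, y in [4, 9]  -> 2 point(s)
  x = 2: RHS = 9, y in [3, 10]  -> 2 point(s)
  x = 3: RHS = 1, y in [1, 12]  -> 2 point(s)
  x = 7: RHS = 1, y in [1, 12]  -> 2 point(s)
  x = 8: RHS = 0, y in [0]  -> 1 point(s)
  x = 11: RHS = 10, y in [6, 7]  -> 2 point(s)
  x = 12: RHS = 3, y in [4, 9]  -> 2 point(s)
Affine points: 15. Add the point at infinity: total = 16.

#E(F_13) = 16


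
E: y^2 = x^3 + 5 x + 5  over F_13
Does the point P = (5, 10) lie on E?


Check whether y^2 = x^3 + 5 x + 5 (mod 13) for (x, y) = (5, 10).
LHS: y^2 = 10^2 mod 13 = 9
RHS: x^3 + 5 x + 5 = 5^3 + 5*5 + 5 mod 13 = 12
LHS != RHS

No, not on the curve


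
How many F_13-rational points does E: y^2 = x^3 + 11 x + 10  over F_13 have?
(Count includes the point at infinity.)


For each x in F_13, count y with y^2 = x^3 + 11 x + 10 mod 13:
  x = 0: RHS = 10, y in [6, 7]  -> 2 point(s)
  x = 1: RHS = 9, y in [3, 10]  -> 2 point(s)
  x = 2: RHS = 1, y in [1, 12]  -> 2 point(s)
  x = 4: RHS = 1, y in [1, 12]  -> 2 point(s)
  x = 7: RHS = 1, y in [1, 12]  -> 2 point(s)
  x = 8: RHS = 12, y in [5, 8]  -> 2 point(s)
Affine points: 12. Add the point at infinity: total = 13.

#E(F_13) = 13


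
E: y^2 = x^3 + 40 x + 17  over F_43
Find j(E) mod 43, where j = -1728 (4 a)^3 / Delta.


Delta = -16(4 a^3 + 27 b^2) mod 43 = 32
-1728 * (4 a)^3 = -1728 * (4*40)^3 mod 43 = 21
j = 21 * 32^(-1) mod 43 = 2

j = 2 (mod 43)


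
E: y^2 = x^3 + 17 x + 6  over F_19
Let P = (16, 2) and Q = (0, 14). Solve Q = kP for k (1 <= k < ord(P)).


Enumerate multiples of P until we hit Q = (0, 14):
  1P = (16, 2)
  2P = (13, 12)
  3P = (18, 11)
  4P = (10, 6)
  5P = (4, 9)
  6P = (0, 14)
Match found at i = 6.

k = 6


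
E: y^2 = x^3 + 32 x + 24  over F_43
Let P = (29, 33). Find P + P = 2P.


Doubling: s = (3 x1^2 + a) / (2 y1)
s = (3*29^2 + 32) / (2*33) mod 43 = 12
x3 = s^2 - 2 x1 mod 43 = 12^2 - 2*29 = 0
y3 = s (x1 - x3) - y1 mod 43 = 12 * (29 - 0) - 33 = 14

2P = (0, 14)


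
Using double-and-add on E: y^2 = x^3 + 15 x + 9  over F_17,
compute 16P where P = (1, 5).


k = 16 = 10000_2 (binary, LSB first: 00001)
Double-and-add from P = (1, 5):
  bit 0 = 0: acc unchanged = O
  bit 1 = 0: acc unchanged = O
  bit 2 = 0: acc unchanged = O
  bit 3 = 0: acc unchanged = O
  bit 4 = 1: acc = O + (2, 8) = (2, 8)

16P = (2, 8)


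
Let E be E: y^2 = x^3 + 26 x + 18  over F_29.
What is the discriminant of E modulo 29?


4 a^3 + 27 b^2 = 4*26^3 + 27*18^2 = 70304 + 8748 = 79052
Delta = -16 * (79052) = -1264832
Delta mod 29 = 3

Delta = 3 (mod 29)


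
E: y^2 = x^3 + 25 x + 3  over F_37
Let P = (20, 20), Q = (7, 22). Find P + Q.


P != Q, so use the chord formula.
s = (y2 - y1) / (x2 - x1) = (2) / (24) mod 37 = 34
x3 = s^2 - x1 - x2 mod 37 = 34^2 - 20 - 7 = 19
y3 = s (x1 - x3) - y1 mod 37 = 34 * (20 - 19) - 20 = 14

P + Q = (19, 14)


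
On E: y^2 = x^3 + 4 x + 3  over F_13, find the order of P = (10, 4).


Compute successive multiples of P until we hit O:
  1P = (10, 4)
  2P = (7, 6)
  3P = (8, 12)
  4P = (11, 0)
  5P = (8, 1)
  6P = (7, 7)
  7P = (10, 9)
  8P = O

ord(P) = 8


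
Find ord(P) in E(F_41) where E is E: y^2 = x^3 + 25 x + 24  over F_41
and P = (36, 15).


Compute successive multiples of P until we hit O:
  1P = (36, 15)
  2P = (12, 24)
  3P = (13, 2)
  4P = (1, 3)
  5P = (8, 11)
  6P = (33, 3)
  7P = (29, 13)
  8P = (38, 2)
  ... (continuing to 48P)
  48P = O

ord(P) = 48


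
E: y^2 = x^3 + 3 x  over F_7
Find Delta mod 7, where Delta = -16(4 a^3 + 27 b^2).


4 a^3 + 27 b^2 = 4*3^3 + 27*0^2 = 108 + 0 = 108
Delta = -16 * (108) = -1728
Delta mod 7 = 1

Delta = 1 (mod 7)


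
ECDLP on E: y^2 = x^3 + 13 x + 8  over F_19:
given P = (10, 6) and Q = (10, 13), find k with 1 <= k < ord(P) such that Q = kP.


Enumerate multiples of P until we hit Q = (10, 13):
  1P = (10, 6)
  2P = (15, 14)
  3P = (11, 0)
  4P = (15, 5)
  5P = (10, 13)
Match found at i = 5.

k = 5


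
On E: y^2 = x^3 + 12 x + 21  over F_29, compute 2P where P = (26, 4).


Doubling: s = (3 x1^2 + a) / (2 y1)
s = (3*26^2 + 12) / (2*4) mod 29 = 23
x3 = s^2 - 2 x1 mod 29 = 23^2 - 2*26 = 13
y3 = s (x1 - x3) - y1 mod 29 = 23 * (26 - 13) - 4 = 5

2P = (13, 5)


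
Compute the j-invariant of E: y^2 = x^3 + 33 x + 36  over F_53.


Delta = -16(4 a^3 + 27 b^2) mod 53 = 40
-1728 * (4 a)^3 = -1728 * (4*33)^3 mod 53 = 4
j = 4 * 40^(-1) mod 53 = 16

j = 16 (mod 53)


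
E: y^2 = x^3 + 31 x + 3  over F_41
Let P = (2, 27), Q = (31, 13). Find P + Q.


P != Q, so use the chord formula.
s = (y2 - y1) / (x2 - x1) = (27) / (29) mod 41 = 8
x3 = s^2 - x1 - x2 mod 41 = 8^2 - 2 - 31 = 31
y3 = s (x1 - x3) - y1 mod 41 = 8 * (2 - 31) - 27 = 28

P + Q = (31, 28)


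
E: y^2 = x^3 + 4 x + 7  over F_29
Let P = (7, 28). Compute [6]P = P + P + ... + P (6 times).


k = 6 = 110_2 (binary, LSB first: 011)
Double-and-add from P = (7, 28):
  bit 0 = 0: acc unchanged = O
  bit 1 = 1: acc = O + (24, 23) = (24, 23)
  bit 2 = 1: acc = (24, 23) + (4, 0) = (24, 6)

6P = (24, 6)


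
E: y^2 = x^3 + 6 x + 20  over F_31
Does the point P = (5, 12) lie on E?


Check whether y^2 = x^3 + 6 x + 20 (mod 31) for (x, y) = (5, 12).
LHS: y^2 = 12^2 mod 31 = 20
RHS: x^3 + 6 x + 20 = 5^3 + 6*5 + 20 mod 31 = 20
LHS = RHS

Yes, on the curve


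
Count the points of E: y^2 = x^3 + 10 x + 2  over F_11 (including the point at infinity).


For each x in F_11, count y with y^2 = x^3 + 10 x + 2 mod 11:
  x = 3: RHS = 4, y in [2, 9]  -> 2 point(s)
  x = 5: RHS = 1, y in [1, 10]  -> 2 point(s)
  x = 6: RHS = 3, y in [5, 6]  -> 2 point(s)
  x = 8: RHS = 0, y in [0]  -> 1 point(s)
Affine points: 7. Add the point at infinity: total = 8.

#E(F_11) = 8


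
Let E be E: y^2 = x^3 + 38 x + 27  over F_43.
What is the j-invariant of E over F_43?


Delta = -16(4 a^3 + 27 b^2) mod 43 = 6
-1728 * (4 a)^3 = -1728 * (4*38)^3 mod 43 = 16
j = 16 * 6^(-1) mod 43 = 17

j = 17 (mod 43)


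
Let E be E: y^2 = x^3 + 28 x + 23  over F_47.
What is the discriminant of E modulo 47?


4 a^3 + 27 b^2 = 4*28^3 + 27*23^2 = 87808 + 14283 = 102091
Delta = -16 * (102091) = -1633456
Delta mod 47 = 29

Delta = 29 (mod 47)


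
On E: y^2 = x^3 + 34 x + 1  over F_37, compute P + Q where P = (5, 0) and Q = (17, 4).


P != Q, so use the chord formula.
s = (y2 - y1) / (x2 - x1) = (4) / (12) mod 37 = 25
x3 = s^2 - x1 - x2 mod 37 = 25^2 - 5 - 17 = 11
y3 = s (x1 - x3) - y1 mod 37 = 25 * (5 - 11) - 0 = 35

P + Q = (11, 35)


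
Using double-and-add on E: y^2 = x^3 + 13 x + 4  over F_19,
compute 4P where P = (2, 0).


k = 4 = 100_2 (binary, LSB first: 001)
Double-and-add from P = (2, 0):
  bit 0 = 0: acc unchanged = O
  bit 1 = 0: acc unchanged = O
  bit 2 = 1: acc = O + O = O

4P = O


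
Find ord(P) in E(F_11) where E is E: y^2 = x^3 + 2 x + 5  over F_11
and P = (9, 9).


Compute successive multiples of P until we hit O:
  1P = (9, 9)
  2P = (8, 4)
  3P = (8, 7)
  4P = (9, 2)
  5P = O

ord(P) = 5


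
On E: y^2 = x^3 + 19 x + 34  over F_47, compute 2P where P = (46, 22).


Doubling: s = (3 x1^2 + a) / (2 y1)
s = (3*46^2 + 19) / (2*22) mod 47 = 24
x3 = s^2 - 2 x1 mod 47 = 24^2 - 2*46 = 14
y3 = s (x1 - x3) - y1 mod 47 = 24 * (46 - 14) - 22 = 41

2P = (14, 41)


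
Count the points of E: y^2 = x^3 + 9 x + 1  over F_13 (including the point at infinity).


For each x in F_13, count y with y^2 = x^3 + 9 x + 1 mod 13:
  x = 0: RHS = 1, y in [1, 12]  -> 2 point(s)
  x = 2: RHS = 1, y in [1, 12]  -> 2 point(s)
  x = 3: RHS = 3, y in [4, 9]  -> 2 point(s)
  x = 4: RHS = 10, y in [6, 7]  -> 2 point(s)
  x = 7: RHS = 4, y in [2, 11]  -> 2 point(s)
  x = 8: RHS = 0, y in [0]  -> 1 point(s)
  x = 10: RHS = 12, y in [5, 8]  -> 2 point(s)
  x = 11: RHS = 1, y in [1, 12]  -> 2 point(s)
  x = 12: RHS = 4, y in [2, 11]  -> 2 point(s)
Affine points: 17. Add the point at infinity: total = 18.

#E(F_13) = 18


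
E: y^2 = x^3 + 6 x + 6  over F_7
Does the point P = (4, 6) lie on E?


Check whether y^2 = x^3 + 6 x + 6 (mod 7) for (x, y) = (4, 6).
LHS: y^2 = 6^2 mod 7 = 1
RHS: x^3 + 6 x + 6 = 4^3 + 6*4 + 6 mod 7 = 3
LHS != RHS

No, not on the curve


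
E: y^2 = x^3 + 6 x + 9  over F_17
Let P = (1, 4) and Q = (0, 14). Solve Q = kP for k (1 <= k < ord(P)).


Enumerate multiples of P until we hit Q = (0, 14):
  1P = (1, 4)
  2P = (16, 11)
  3P = (8, 12)
  4P = (10, 10)
  5P = (14, 10)
  6P = (0, 3)
  7P = (0, 14)
Match found at i = 7.

k = 7


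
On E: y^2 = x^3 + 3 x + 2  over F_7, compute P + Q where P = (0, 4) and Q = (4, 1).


P != Q, so use the chord formula.
s = (y2 - y1) / (x2 - x1) = (4) / (4) mod 7 = 1
x3 = s^2 - x1 - x2 mod 7 = 1^2 - 0 - 4 = 4
y3 = s (x1 - x3) - y1 mod 7 = 1 * (0 - 4) - 4 = 6

P + Q = (4, 6)


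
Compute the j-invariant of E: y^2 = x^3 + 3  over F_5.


Delta = -16(4 a^3 + 27 b^2) mod 5 = 2
-1728 * (4 a)^3 = -1728 * (4*0)^3 mod 5 = 0
j = 0 * 2^(-1) mod 5 = 0

j = 0 (mod 5)


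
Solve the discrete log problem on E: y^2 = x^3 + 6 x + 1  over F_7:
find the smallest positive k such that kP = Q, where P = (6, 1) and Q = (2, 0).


Enumerate multiples of P until we hit Q = (2, 0):
  1P = (6, 1)
  2P = (3, 2)
  3P = (2, 0)
Match found at i = 3.

k = 3


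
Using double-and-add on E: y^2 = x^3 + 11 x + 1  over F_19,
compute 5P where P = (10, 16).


k = 5 = 101_2 (binary, LSB first: 101)
Double-and-add from P = (10, 16):
  bit 0 = 1: acc = O + (10, 16) = (10, 16)
  bit 1 = 0: acc unchanged = (10, 16)
  bit 2 = 1: acc = (10, 16) + (13, 2) = (3, 2)

5P = (3, 2)


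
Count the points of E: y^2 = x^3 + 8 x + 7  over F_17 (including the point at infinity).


For each x in F_17, count y with y^2 = x^3 + 8 x + 7 mod 17:
  x = 1: RHS = 16, y in [4, 13]  -> 2 point(s)
  x = 4: RHS = 1, y in [1, 16]  -> 2 point(s)
  x = 5: RHS = 2, y in [6, 11]  -> 2 point(s)
  x = 6: RHS = 16, y in [4, 13]  -> 2 point(s)
  x = 7: RHS = 15, y in [7, 10]  -> 2 point(s)
  x = 9: RHS = 9, y in [3, 14]  -> 2 point(s)
  x = 10: RHS = 16, y in [4, 13]  -> 2 point(s)
  x = 11: RHS = 15, y in [7, 10]  -> 2 point(s)
  x = 13: RHS = 13, y in [8, 9]  -> 2 point(s)
  x = 15: RHS = 0, y in [0]  -> 1 point(s)
  x = 16: RHS = 15, y in [7, 10]  -> 2 point(s)
Affine points: 21. Add the point at infinity: total = 22.

#E(F_17) = 22


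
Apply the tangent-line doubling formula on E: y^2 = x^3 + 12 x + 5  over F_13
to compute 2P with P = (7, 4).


Doubling: s = (3 x1^2 + a) / (2 y1)
s = (3*7^2 + 12) / (2*4) mod 13 = 2
x3 = s^2 - 2 x1 mod 13 = 2^2 - 2*7 = 3
y3 = s (x1 - x3) - y1 mod 13 = 2 * (7 - 3) - 4 = 4

2P = (3, 4)


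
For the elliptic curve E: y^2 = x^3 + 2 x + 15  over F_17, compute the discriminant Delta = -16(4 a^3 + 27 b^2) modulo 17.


4 a^3 + 27 b^2 = 4*2^3 + 27*15^2 = 32 + 6075 = 6107
Delta = -16 * (6107) = -97712
Delta mod 17 = 4

Delta = 4 (mod 17)


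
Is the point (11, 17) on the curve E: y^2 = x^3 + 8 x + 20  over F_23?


Check whether y^2 = x^3 + 8 x + 20 (mod 23) for (x, y) = (11, 17).
LHS: y^2 = 17^2 mod 23 = 13
RHS: x^3 + 8 x + 20 = 11^3 + 8*11 + 20 mod 23 = 13
LHS = RHS

Yes, on the curve


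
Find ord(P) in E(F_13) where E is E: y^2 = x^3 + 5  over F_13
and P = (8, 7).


Compute successive multiples of P until we hit O:
  1P = (8, 7)
  2P = (6, 0)
  3P = (8, 6)
  4P = O

ord(P) = 4


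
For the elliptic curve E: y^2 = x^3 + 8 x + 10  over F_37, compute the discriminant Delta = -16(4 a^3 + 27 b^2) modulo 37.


4 a^3 + 27 b^2 = 4*8^3 + 27*10^2 = 2048 + 2700 = 4748
Delta = -16 * (4748) = -75968
Delta mod 37 = 30

Delta = 30 (mod 37)


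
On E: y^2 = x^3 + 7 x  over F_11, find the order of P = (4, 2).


Compute successive multiples of P until we hit O:
  1P = (4, 2)
  2P = (3, 9)
  3P = (9, 0)
  4P = (3, 2)
  5P = (4, 9)
  6P = O

ord(P) = 6


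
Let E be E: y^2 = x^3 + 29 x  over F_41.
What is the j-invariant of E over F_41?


Delta = -16(4 a^3 + 27 b^2) mod 41 = 15
-1728 * (4 a)^3 = -1728 * (4*29)^3 mod 41 = 8
j = 8 * 15^(-1) mod 41 = 6

j = 6 (mod 41)


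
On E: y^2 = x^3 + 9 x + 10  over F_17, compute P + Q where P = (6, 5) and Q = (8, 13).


P != Q, so use the chord formula.
s = (y2 - y1) / (x2 - x1) = (8) / (2) mod 17 = 4
x3 = s^2 - x1 - x2 mod 17 = 4^2 - 6 - 8 = 2
y3 = s (x1 - x3) - y1 mod 17 = 4 * (6 - 2) - 5 = 11

P + Q = (2, 11)


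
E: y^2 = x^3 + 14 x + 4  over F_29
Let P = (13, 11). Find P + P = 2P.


Doubling: s = (3 x1^2 + a) / (2 y1)
s = (3*13^2 + 14) / (2*11) mod 29 = 25
x3 = s^2 - 2 x1 mod 29 = 25^2 - 2*13 = 19
y3 = s (x1 - x3) - y1 mod 29 = 25 * (13 - 19) - 11 = 13

2P = (19, 13)


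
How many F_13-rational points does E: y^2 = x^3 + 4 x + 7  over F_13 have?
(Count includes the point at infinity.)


For each x in F_13, count y with y^2 = x^3 + 4 x + 7 mod 13:
  x = 1: RHS = 12, y in [5, 8]  -> 2 point(s)
  x = 2: RHS = 10, y in [6, 7]  -> 2 point(s)
  x = 4: RHS = 9, y in [3, 10]  -> 2 point(s)
  x = 5: RHS = 9, y in [3, 10]  -> 2 point(s)
  x = 6: RHS = 0, y in [0]  -> 1 point(s)
  x = 7: RHS = 1, y in [1, 12]  -> 2 point(s)
  x = 11: RHS = 4, y in [2, 11]  -> 2 point(s)
Affine points: 13. Add the point at infinity: total = 14.

#E(F_13) = 14


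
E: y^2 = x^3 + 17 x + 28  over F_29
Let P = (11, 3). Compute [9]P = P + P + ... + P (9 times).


k = 9 = 1001_2 (binary, LSB first: 1001)
Double-and-add from P = (11, 3):
  bit 0 = 1: acc = O + (11, 3) = (11, 3)
  bit 1 = 0: acc unchanged = (11, 3)
  bit 2 = 0: acc unchanged = (11, 3)
  bit 3 = 1: acc = (11, 3) + (10, 26) = (15, 2)

9P = (15, 2)


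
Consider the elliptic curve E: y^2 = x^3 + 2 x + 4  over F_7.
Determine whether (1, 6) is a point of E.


Check whether y^2 = x^3 + 2 x + 4 (mod 7) for (x, y) = (1, 6).
LHS: y^2 = 6^2 mod 7 = 1
RHS: x^3 + 2 x + 4 = 1^3 + 2*1 + 4 mod 7 = 0
LHS != RHS

No, not on the curve


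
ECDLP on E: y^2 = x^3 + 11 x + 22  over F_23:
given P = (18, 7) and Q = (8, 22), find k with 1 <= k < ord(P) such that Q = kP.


Enumerate multiples of P until we hit Q = (8, 22):
  1P = (18, 7)
  2P = (13, 4)
  3P = (8, 22)
Match found at i = 3.

k = 3


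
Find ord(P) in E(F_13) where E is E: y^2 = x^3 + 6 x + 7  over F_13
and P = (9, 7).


Compute successive multiples of P until we hit O:
  1P = (9, 7)
  2P = (12, 0)
  3P = (9, 6)
  4P = O

ord(P) = 4


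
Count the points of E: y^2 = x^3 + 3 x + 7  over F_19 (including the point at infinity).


For each x in F_19, count y with y^2 = x^3 + 3 x + 7 mod 19:
  x = 0: RHS = 7, y in [8, 11]  -> 2 point(s)
  x = 1: RHS = 11, y in [7, 12]  -> 2 point(s)
  x = 3: RHS = 5, y in [9, 10]  -> 2 point(s)
  x = 4: RHS = 7, y in [8, 11]  -> 2 point(s)
  x = 8: RHS = 11, y in [7, 12]  -> 2 point(s)
  x = 10: RHS = 11, y in [7, 12]  -> 2 point(s)
  x = 12: RHS = 4, y in [2, 17]  -> 2 point(s)
  x = 13: RHS = 1, y in [1, 18]  -> 2 point(s)
  x = 14: RHS = 0, y in [0]  -> 1 point(s)
  x = 15: RHS = 7, y in [8, 11]  -> 2 point(s)
  x = 16: RHS = 9, y in [3, 16]  -> 2 point(s)
Affine points: 21. Add the point at infinity: total = 22.

#E(F_19) = 22


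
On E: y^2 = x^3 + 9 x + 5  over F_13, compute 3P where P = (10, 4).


k = 3 = 11_2 (binary, LSB first: 11)
Double-and-add from P = (10, 4):
  bit 0 = 1: acc = O + (10, 4) = (10, 4)
  bit 1 = 1: acc = (10, 4) + (10, 9) = O

3P = O


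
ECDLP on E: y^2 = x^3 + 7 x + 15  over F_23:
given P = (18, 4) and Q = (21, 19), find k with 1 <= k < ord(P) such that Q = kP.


Enumerate multiples of P until we hit Q = (21, 19):
  1P = (18, 4)
  2P = (13, 7)
  3P = (8, 13)
  4P = (10, 21)
  5P = (20, 6)
  6P = (9, 5)
  7P = (21, 4)
  8P = (7, 19)
  9P = (1, 0)
  10P = (7, 4)
  11P = (21, 19)
Match found at i = 11.

k = 11


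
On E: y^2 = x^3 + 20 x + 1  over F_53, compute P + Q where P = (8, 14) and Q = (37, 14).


P != Q, so use the chord formula.
s = (y2 - y1) / (x2 - x1) = (0) / (29) mod 53 = 0
x3 = s^2 - x1 - x2 mod 53 = 0^2 - 8 - 37 = 8
y3 = s (x1 - x3) - y1 mod 53 = 0 * (8 - 8) - 14 = 39

P + Q = (8, 39)


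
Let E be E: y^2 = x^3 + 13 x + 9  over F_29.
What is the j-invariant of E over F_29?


Delta = -16(4 a^3 + 27 b^2) mod 29 = 24
-1728 * (4 a)^3 = -1728 * (4*13)^3 mod 29 = 18
j = 18 * 24^(-1) mod 29 = 8

j = 8 (mod 29)


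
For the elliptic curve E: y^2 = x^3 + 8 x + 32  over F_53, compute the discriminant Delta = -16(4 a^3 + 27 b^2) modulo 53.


4 a^3 + 27 b^2 = 4*8^3 + 27*32^2 = 2048 + 27648 = 29696
Delta = -16 * (29696) = -475136
Delta mod 53 = 9

Delta = 9 (mod 53)


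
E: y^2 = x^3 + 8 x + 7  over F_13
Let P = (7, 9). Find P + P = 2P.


Doubling: s = (3 x1^2 + a) / (2 y1)
s = (3*7^2 + 8) / (2*9) mod 13 = 5
x3 = s^2 - 2 x1 mod 13 = 5^2 - 2*7 = 11
y3 = s (x1 - x3) - y1 mod 13 = 5 * (7 - 11) - 9 = 10

2P = (11, 10)


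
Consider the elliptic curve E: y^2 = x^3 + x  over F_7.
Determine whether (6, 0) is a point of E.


Check whether y^2 = x^3 + 1 x + 0 (mod 7) for (x, y) = (6, 0).
LHS: y^2 = 0^2 mod 7 = 0
RHS: x^3 + 1 x + 0 = 6^3 + 1*6 + 0 mod 7 = 5
LHS != RHS

No, not on the curve


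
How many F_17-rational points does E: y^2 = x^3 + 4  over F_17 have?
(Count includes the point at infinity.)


For each x in F_17, count y with y^2 = x^3 + 0 x + 4 mod 17:
  x = 0: RHS = 4, y in [2, 15]  -> 2 point(s)
  x = 4: RHS = 0, y in [0]  -> 1 point(s)
  x = 6: RHS = 16, y in [4, 13]  -> 2 point(s)
  x = 9: RHS = 2, y in [6, 11]  -> 2 point(s)
  x = 10: RHS = 1, y in [1, 16]  -> 2 point(s)
  x = 11: RHS = 9, y in [3, 14]  -> 2 point(s)
  x = 12: RHS = 15, y in [7, 10]  -> 2 point(s)
  x = 13: RHS = 8, y in [5, 12]  -> 2 point(s)
  x = 15: RHS = 13, y in [8, 9]  -> 2 point(s)
Affine points: 17. Add the point at infinity: total = 18.

#E(F_17) = 18


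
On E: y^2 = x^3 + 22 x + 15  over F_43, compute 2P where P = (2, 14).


Doubling: s = (3 x1^2 + a) / (2 y1)
s = (3*2^2 + 22) / (2*14) mod 43 = 35
x3 = s^2 - 2 x1 mod 43 = 35^2 - 2*2 = 17
y3 = s (x1 - x3) - y1 mod 43 = 35 * (2 - 17) - 14 = 20

2P = (17, 20)


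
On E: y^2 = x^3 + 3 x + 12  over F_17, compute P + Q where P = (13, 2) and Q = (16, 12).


P != Q, so use the chord formula.
s = (y2 - y1) / (x2 - x1) = (10) / (3) mod 17 = 9
x3 = s^2 - x1 - x2 mod 17 = 9^2 - 13 - 16 = 1
y3 = s (x1 - x3) - y1 mod 17 = 9 * (13 - 1) - 2 = 4

P + Q = (1, 4)


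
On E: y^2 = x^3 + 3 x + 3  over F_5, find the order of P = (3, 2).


Compute successive multiples of P until we hit O:
  1P = (3, 2)
  2P = (4, 3)
  3P = (4, 2)
  4P = (3, 3)
  5P = O

ord(P) = 5


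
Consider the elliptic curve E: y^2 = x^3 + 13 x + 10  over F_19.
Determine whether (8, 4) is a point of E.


Check whether y^2 = x^3 + 13 x + 10 (mod 19) for (x, y) = (8, 4).
LHS: y^2 = 4^2 mod 19 = 16
RHS: x^3 + 13 x + 10 = 8^3 + 13*8 + 10 mod 19 = 18
LHS != RHS

No, not on the curve


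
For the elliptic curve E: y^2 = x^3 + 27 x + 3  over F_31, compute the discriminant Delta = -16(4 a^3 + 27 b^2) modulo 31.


4 a^3 + 27 b^2 = 4*27^3 + 27*3^2 = 78732 + 243 = 78975
Delta = -16 * (78975) = -1263600
Delta mod 31 = 22

Delta = 22 (mod 31)


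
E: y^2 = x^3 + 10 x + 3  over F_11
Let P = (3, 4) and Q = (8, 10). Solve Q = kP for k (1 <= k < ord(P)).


Enumerate multiples of P until we hit Q = (8, 10):
  1P = (3, 4)
  2P = (8, 10)
Match found at i = 2.

k = 2


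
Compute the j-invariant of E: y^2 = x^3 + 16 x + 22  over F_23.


Delta = -16(4 a^3 + 27 b^2) mod 23 = 15
-1728 * (4 a)^3 = -1728 * (4*16)^3 mod 23 = 7
j = 7 * 15^(-1) mod 23 = 2

j = 2 (mod 23)


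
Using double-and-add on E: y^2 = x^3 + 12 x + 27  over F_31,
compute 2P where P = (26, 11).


k = 2 = 10_2 (binary, LSB first: 01)
Double-and-add from P = (26, 11):
  bit 0 = 0: acc unchanged = O
  bit 1 = 1: acc = O + (7, 12) = (7, 12)

2P = (7, 12)


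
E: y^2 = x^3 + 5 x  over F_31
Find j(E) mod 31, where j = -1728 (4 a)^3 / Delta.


Delta = -16(4 a^3 + 27 b^2) mod 31 = 29
-1728 * (4 a)^3 = -1728 * (4*5)^3 mod 31 = 16
j = 16 * 29^(-1) mod 31 = 23

j = 23 (mod 31)


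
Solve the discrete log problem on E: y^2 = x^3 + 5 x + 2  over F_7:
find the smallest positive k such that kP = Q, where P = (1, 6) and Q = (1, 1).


Enumerate multiples of P until we hit Q = (1, 1):
  1P = (1, 6)
  2P = (0, 4)
  3P = (3, 4)
  4P = (4, 4)
  5P = (4, 3)
  6P = (3, 3)
  7P = (0, 3)
  8P = (1, 1)
Match found at i = 8.

k = 8


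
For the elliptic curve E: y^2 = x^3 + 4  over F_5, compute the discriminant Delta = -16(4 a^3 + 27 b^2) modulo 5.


4 a^3 + 27 b^2 = 4*0^3 + 27*4^2 = 0 + 432 = 432
Delta = -16 * (432) = -6912
Delta mod 5 = 3

Delta = 3 (mod 5)


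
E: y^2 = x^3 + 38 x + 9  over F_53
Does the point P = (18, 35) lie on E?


Check whether y^2 = x^3 + 38 x + 9 (mod 53) for (x, y) = (18, 35).
LHS: y^2 = 35^2 mod 53 = 6
RHS: x^3 + 38 x + 9 = 18^3 + 38*18 + 9 mod 53 = 6
LHS = RHS

Yes, on the curve


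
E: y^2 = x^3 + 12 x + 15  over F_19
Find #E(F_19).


For each x in F_19, count y with y^2 = x^3 + 12 x + 15 mod 19:
  x = 1: RHS = 9, y in [3, 16]  -> 2 point(s)
  x = 2: RHS = 9, y in [3, 16]  -> 2 point(s)
  x = 7: RHS = 5, y in [9, 10]  -> 2 point(s)
  x = 9: RHS = 16, y in [4, 15]  -> 2 point(s)
  x = 12: RHS = 6, y in [5, 14]  -> 2 point(s)
  x = 14: RHS = 1, y in [1, 18]  -> 2 point(s)
  x = 15: RHS = 17, y in [6, 13]  -> 2 point(s)
  x = 16: RHS = 9, y in [3, 16]  -> 2 point(s)
Affine points: 16. Add the point at infinity: total = 17.

#E(F_19) = 17


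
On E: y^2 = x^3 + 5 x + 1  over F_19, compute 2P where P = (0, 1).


k = 2 = 10_2 (binary, LSB first: 01)
Double-and-add from P = (0, 1):
  bit 0 = 0: acc unchanged = O
  bit 1 = 1: acc = O + (11, 0) = (11, 0)

2P = (11, 0)


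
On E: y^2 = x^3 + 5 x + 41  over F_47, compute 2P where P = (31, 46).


Doubling: s = (3 x1^2 + a) / (2 y1)
s = (3*31^2 + 5) / (2*46) mod 47 = 13
x3 = s^2 - 2 x1 mod 47 = 13^2 - 2*31 = 13
y3 = s (x1 - x3) - y1 mod 47 = 13 * (31 - 13) - 46 = 0

2P = (13, 0)


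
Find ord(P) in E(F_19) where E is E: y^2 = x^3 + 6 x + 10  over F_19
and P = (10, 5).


Compute successive multiples of P until we hit O:
  1P = (10, 5)
  2P = (15, 13)
  3P = (11, 1)
  4P = (14, 11)
  5P = (2, 7)
  6P = (13, 10)
  7P = (3, 13)
  8P = (17, 3)
  ... (continuing to 22P)
  22P = O

ord(P) = 22


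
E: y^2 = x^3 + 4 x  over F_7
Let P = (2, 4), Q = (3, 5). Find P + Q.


P != Q, so use the chord formula.
s = (y2 - y1) / (x2 - x1) = (1) / (1) mod 7 = 1
x3 = s^2 - x1 - x2 mod 7 = 1^2 - 2 - 3 = 3
y3 = s (x1 - x3) - y1 mod 7 = 1 * (2 - 3) - 4 = 2

P + Q = (3, 2)


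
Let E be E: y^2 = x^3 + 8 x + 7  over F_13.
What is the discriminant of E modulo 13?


4 a^3 + 27 b^2 = 4*8^3 + 27*7^2 = 2048 + 1323 = 3371
Delta = -16 * (3371) = -53936
Delta mod 13 = 1

Delta = 1 (mod 13)


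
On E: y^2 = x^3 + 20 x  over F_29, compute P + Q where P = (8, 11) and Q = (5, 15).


P != Q, so use the chord formula.
s = (y2 - y1) / (x2 - x1) = (4) / (26) mod 29 = 18
x3 = s^2 - x1 - x2 mod 29 = 18^2 - 8 - 5 = 21
y3 = s (x1 - x3) - y1 mod 29 = 18 * (8 - 21) - 11 = 16

P + Q = (21, 16)


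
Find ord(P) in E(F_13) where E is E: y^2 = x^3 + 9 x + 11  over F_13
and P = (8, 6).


Compute successive multiples of P until we hit O:
  1P = (8, 6)
  2P = (7, 1)
  3P = (10, 10)
  4P = (12, 12)
  5P = (5, 5)
  6P = (3, 0)
  7P = (5, 8)
  8P = (12, 1)
  ... (continuing to 12P)
  12P = O

ord(P) = 12


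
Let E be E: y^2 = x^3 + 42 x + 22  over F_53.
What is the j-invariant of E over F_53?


Delta = -16(4 a^3 + 27 b^2) mod 53 = 10
-1728 * (4 a)^3 = -1728 * (4*42)^3 mod 53 = 45
j = 45 * 10^(-1) mod 53 = 31

j = 31 (mod 53)


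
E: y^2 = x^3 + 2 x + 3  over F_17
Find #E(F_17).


For each x in F_17, count y with y^2 = x^3 + 2 x + 3 mod 17:
  x = 2: RHS = 15, y in [7, 10]  -> 2 point(s)
  x = 3: RHS = 2, y in [6, 11]  -> 2 point(s)
  x = 5: RHS = 2, y in [6, 11]  -> 2 point(s)
  x = 8: RHS = 4, y in [2, 15]  -> 2 point(s)
  x = 9: RHS = 2, y in [6, 11]  -> 2 point(s)
  x = 11: RHS = 13, y in [8, 9]  -> 2 point(s)
  x = 12: RHS = 4, y in [2, 15]  -> 2 point(s)
  x = 13: RHS = 16, y in [4, 13]  -> 2 point(s)
  x = 14: RHS = 4, y in [2, 15]  -> 2 point(s)
  x = 15: RHS = 8, y in [5, 12]  -> 2 point(s)
  x = 16: RHS = 0, y in [0]  -> 1 point(s)
Affine points: 21. Add the point at infinity: total = 22.

#E(F_17) = 22


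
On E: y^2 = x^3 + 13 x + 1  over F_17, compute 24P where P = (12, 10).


k = 24 = 11000_2 (binary, LSB first: 00011)
Double-and-add from P = (12, 10):
  bit 0 = 0: acc unchanged = O
  bit 1 = 0: acc unchanged = O
  bit 2 = 0: acc unchanged = O
  bit 3 = 1: acc = O + (1, 7) = (1, 7)
  bit 4 = 1: acc = (1, 7) + (0, 16) = (12, 7)

24P = (12, 7)


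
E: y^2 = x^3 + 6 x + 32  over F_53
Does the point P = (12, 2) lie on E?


Check whether y^2 = x^3 + 6 x + 32 (mod 53) for (x, y) = (12, 2).
LHS: y^2 = 2^2 mod 53 = 4
RHS: x^3 + 6 x + 32 = 12^3 + 6*12 + 32 mod 53 = 30
LHS != RHS

No, not on the curve


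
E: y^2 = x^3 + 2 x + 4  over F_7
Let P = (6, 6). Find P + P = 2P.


Doubling: s = (3 x1^2 + a) / (2 y1)
s = (3*6^2 + 2) / (2*6) mod 7 = 1
x3 = s^2 - 2 x1 mod 7 = 1^2 - 2*6 = 3
y3 = s (x1 - x3) - y1 mod 7 = 1 * (6 - 3) - 6 = 4

2P = (3, 4)


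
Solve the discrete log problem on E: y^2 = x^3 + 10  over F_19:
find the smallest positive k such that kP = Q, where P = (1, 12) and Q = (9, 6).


Enumerate multiples of P until we hit Q = (9, 6):
  1P = (1, 12)
  2P = (9, 6)
Match found at i = 2.

k = 2


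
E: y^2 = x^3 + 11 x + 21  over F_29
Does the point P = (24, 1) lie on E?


Check whether y^2 = x^3 + 11 x + 21 (mod 29) for (x, y) = (24, 1).
LHS: y^2 = 1^2 mod 29 = 1
RHS: x^3 + 11 x + 21 = 24^3 + 11*24 + 21 mod 29 = 15
LHS != RHS

No, not on the curve


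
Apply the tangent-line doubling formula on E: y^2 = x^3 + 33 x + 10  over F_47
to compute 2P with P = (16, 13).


Doubling: s = (3 x1^2 + a) / (2 y1)
s = (3*16^2 + 33) / (2*13) mod 47 = 29
x3 = s^2 - 2 x1 mod 47 = 29^2 - 2*16 = 10
y3 = s (x1 - x3) - y1 mod 47 = 29 * (16 - 10) - 13 = 20

2P = (10, 20)


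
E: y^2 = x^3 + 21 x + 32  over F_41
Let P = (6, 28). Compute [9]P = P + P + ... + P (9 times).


k = 9 = 1001_2 (binary, LSB first: 1001)
Double-and-add from P = (6, 28):
  bit 0 = 1: acc = O + (6, 28) = (6, 28)
  bit 1 = 0: acc unchanged = (6, 28)
  bit 2 = 0: acc unchanged = (6, 28)
  bit 3 = 1: acc = (6, 28) + (33, 34) = (39, 33)

9P = (39, 33)


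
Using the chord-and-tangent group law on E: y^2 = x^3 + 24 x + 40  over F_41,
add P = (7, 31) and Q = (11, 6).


P != Q, so use the chord formula.
s = (y2 - y1) / (x2 - x1) = (16) / (4) mod 41 = 4
x3 = s^2 - x1 - x2 mod 41 = 4^2 - 7 - 11 = 39
y3 = s (x1 - x3) - y1 mod 41 = 4 * (7 - 39) - 31 = 5

P + Q = (39, 5)


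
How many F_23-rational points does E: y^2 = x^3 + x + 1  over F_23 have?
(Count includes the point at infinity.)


For each x in F_23, count y with y^2 = x^3 + 1 x + 1 mod 23:
  x = 0: RHS = 1, y in [1, 22]  -> 2 point(s)
  x = 1: RHS = 3, y in [7, 16]  -> 2 point(s)
  x = 3: RHS = 8, y in [10, 13]  -> 2 point(s)
  x = 4: RHS = 0, y in [0]  -> 1 point(s)
  x = 5: RHS = 16, y in [4, 19]  -> 2 point(s)
  x = 6: RHS = 16, y in [4, 19]  -> 2 point(s)
  x = 7: RHS = 6, y in [11, 12]  -> 2 point(s)
  x = 9: RHS = 3, y in [7, 16]  -> 2 point(s)
  x = 11: RHS = 9, y in [3, 20]  -> 2 point(s)
  x = 12: RHS = 16, y in [4, 19]  -> 2 point(s)
  x = 13: RHS = 3, y in [7, 16]  -> 2 point(s)
  x = 17: RHS = 9, y in [3, 20]  -> 2 point(s)
  x = 18: RHS = 9, y in [3, 20]  -> 2 point(s)
  x = 19: RHS = 2, y in [5, 18]  -> 2 point(s)
Affine points: 27. Add the point at infinity: total = 28.

#E(F_23) = 28


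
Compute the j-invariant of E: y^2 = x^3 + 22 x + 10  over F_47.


Delta = -16(4 a^3 + 27 b^2) mod 47 = 21
-1728 * (4 a)^3 = -1728 * (4*22)^3 mod 47 = 21
j = 21 * 21^(-1) mod 47 = 1

j = 1 (mod 47)


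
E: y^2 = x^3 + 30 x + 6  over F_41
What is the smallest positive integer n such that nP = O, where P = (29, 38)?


Compute successive multiples of P until we hit O:
  1P = (29, 38)
  2P = (8, 26)
  3P = (6, 22)
  4P = (24, 35)
  5P = (31, 10)
  6P = (13, 25)
  7P = (20, 18)
  8P = (2, 22)
  ... (continuing to 48P)
  48P = O

ord(P) = 48


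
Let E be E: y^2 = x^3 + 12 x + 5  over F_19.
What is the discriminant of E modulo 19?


4 a^3 + 27 b^2 = 4*12^3 + 27*5^2 = 6912 + 675 = 7587
Delta = -16 * (7587) = -121392
Delta mod 19 = 18

Delta = 18 (mod 19)


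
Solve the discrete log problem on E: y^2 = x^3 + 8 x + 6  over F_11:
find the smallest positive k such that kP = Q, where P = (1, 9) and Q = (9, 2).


Enumerate multiples of P until we hit Q = (9, 2):
  1P = (1, 9)
  2P = (9, 2)
Match found at i = 2.

k = 2


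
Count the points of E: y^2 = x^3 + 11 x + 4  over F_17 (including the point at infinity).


For each x in F_17, count y with y^2 = x^3 + 11 x + 4 mod 17:
  x = 0: RHS = 4, y in [2, 15]  -> 2 point(s)
  x = 1: RHS = 16, y in [4, 13]  -> 2 point(s)
  x = 2: RHS = 0, y in [0]  -> 1 point(s)
  x = 3: RHS = 13, y in [8, 9]  -> 2 point(s)
  x = 7: RHS = 16, y in [4, 13]  -> 2 point(s)
  x = 8: RHS = 9, y in [3, 14]  -> 2 point(s)
  x = 9: RHS = 16, y in [4, 13]  -> 2 point(s)
  x = 10: RHS = 9, y in [3, 14]  -> 2 point(s)
  x = 13: RHS = 15, y in [7, 10]  -> 2 point(s)
  x = 15: RHS = 8, y in [5, 12]  -> 2 point(s)
  x = 16: RHS = 9, y in [3, 14]  -> 2 point(s)
Affine points: 21. Add the point at infinity: total = 22.

#E(F_17) = 22


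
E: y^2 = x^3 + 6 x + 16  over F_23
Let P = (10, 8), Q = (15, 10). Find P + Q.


P != Q, so use the chord formula.
s = (y2 - y1) / (x2 - x1) = (2) / (5) mod 23 = 5
x3 = s^2 - x1 - x2 mod 23 = 5^2 - 10 - 15 = 0
y3 = s (x1 - x3) - y1 mod 23 = 5 * (10 - 0) - 8 = 19

P + Q = (0, 19)


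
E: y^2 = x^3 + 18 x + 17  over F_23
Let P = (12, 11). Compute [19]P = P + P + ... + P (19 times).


k = 19 = 10011_2 (binary, LSB first: 11001)
Double-and-add from P = (12, 11):
  bit 0 = 1: acc = O + (12, 11) = (12, 11)
  bit 1 = 1: acc = (12, 11) + (7, 16) = (5, 5)
  bit 2 = 0: acc unchanged = (5, 5)
  bit 3 = 0: acc unchanged = (5, 5)
  bit 4 = 1: acc = (5, 5) + (18, 3) = (12, 12)

19P = (12, 12)


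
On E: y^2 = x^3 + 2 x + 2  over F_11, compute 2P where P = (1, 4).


Doubling: s = (3 x1^2 + a) / (2 y1)
s = (3*1^2 + 2) / (2*4) mod 11 = 2
x3 = s^2 - 2 x1 mod 11 = 2^2 - 2*1 = 2
y3 = s (x1 - x3) - y1 mod 11 = 2 * (1 - 2) - 4 = 5

2P = (2, 5)


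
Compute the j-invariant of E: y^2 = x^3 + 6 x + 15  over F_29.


Delta = -16(4 a^3 + 27 b^2) mod 29 = 17
-1728 * (4 a)^3 = -1728 * (4*6)^3 mod 29 = 8
j = 8 * 17^(-1) mod 29 = 9

j = 9 (mod 29)


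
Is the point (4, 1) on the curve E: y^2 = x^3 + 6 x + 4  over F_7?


Check whether y^2 = x^3 + 6 x + 4 (mod 7) for (x, y) = (4, 1).
LHS: y^2 = 1^2 mod 7 = 1
RHS: x^3 + 6 x + 4 = 4^3 + 6*4 + 4 mod 7 = 1
LHS = RHS

Yes, on the curve


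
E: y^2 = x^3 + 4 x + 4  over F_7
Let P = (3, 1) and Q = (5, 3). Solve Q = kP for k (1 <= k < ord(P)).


Enumerate multiples of P until we hit Q = (5, 3):
  1P = (3, 1)
  2P = (5, 3)
Match found at i = 2.

k = 2


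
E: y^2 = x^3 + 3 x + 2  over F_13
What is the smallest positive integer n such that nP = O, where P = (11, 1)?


Compute successive multiples of P until we hit O:
  1P = (11, 1)
  2P = (5, 5)
  3P = (9, 2)
  4P = (3, 8)
  5P = (2, 9)
  6P = (4, 0)
  7P = (2, 4)
  8P = (3, 5)
  ... (continuing to 12P)
  12P = O

ord(P) = 12


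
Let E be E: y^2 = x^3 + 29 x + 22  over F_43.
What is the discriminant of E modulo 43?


4 a^3 + 27 b^2 = 4*29^3 + 27*22^2 = 97556 + 13068 = 110624
Delta = -16 * (110624) = -1769984
Delta mod 43 = 25

Delta = 25 (mod 43)


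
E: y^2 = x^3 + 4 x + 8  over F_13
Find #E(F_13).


For each x in F_13, count y with y^2 = x^3 + 4 x + 8 mod 13:
  x = 1: RHS = 0, y in [0]  -> 1 point(s)
  x = 4: RHS = 10, y in [6, 7]  -> 2 point(s)
  x = 5: RHS = 10, y in [6, 7]  -> 2 point(s)
  x = 6: RHS = 1, y in [1, 12]  -> 2 point(s)
  x = 12: RHS = 3, y in [4, 9]  -> 2 point(s)
Affine points: 9. Add the point at infinity: total = 10.

#E(F_13) = 10


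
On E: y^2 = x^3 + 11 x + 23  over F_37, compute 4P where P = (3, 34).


k = 4 = 100_2 (binary, LSB first: 001)
Double-and-add from P = (3, 34):
  bit 0 = 0: acc unchanged = O
  bit 1 = 0: acc unchanged = O
  bit 2 = 1: acc = O + (35, 20) = (35, 20)

4P = (35, 20)


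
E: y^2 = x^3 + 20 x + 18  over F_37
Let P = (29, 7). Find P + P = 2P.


Doubling: s = (3 x1^2 + a) / (2 y1)
s = (3*29^2 + 20) / (2*7) mod 37 = 31
x3 = s^2 - 2 x1 mod 37 = 31^2 - 2*29 = 15
y3 = s (x1 - x3) - y1 mod 37 = 31 * (29 - 15) - 7 = 20

2P = (15, 20)


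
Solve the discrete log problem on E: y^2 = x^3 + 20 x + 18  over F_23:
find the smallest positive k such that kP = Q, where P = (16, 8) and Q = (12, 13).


Enumerate multiples of P until we hit Q = (12, 13):
  1P = (16, 8)
  2P = (3, 17)
  3P = (17, 21)
  4P = (21, 19)
  5P = (12, 10)
  6P = (1, 19)
  7P = (14, 12)
  8P = (20, 0)
  9P = (14, 11)
  10P = (1, 4)
  11P = (12, 13)
Match found at i = 11.

k = 11


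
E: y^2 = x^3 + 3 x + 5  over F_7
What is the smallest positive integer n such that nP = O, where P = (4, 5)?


Compute successive multiples of P until we hit O:
  1P = (4, 5)
  2P = (1, 4)
  3P = (6, 6)
  4P = (6, 1)
  5P = (1, 3)
  6P = (4, 2)
  7P = O

ord(P) = 7


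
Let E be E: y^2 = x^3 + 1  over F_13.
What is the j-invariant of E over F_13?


Delta = -16(4 a^3 + 27 b^2) mod 13 = 10
-1728 * (4 a)^3 = -1728 * (4*0)^3 mod 13 = 0
j = 0 * 10^(-1) mod 13 = 0

j = 0 (mod 13)


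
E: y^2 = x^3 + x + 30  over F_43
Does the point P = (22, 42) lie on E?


Check whether y^2 = x^3 + 1 x + 30 (mod 43) for (x, y) = (22, 42).
LHS: y^2 = 42^2 mod 43 = 1
RHS: x^3 + 1 x + 30 = 22^3 + 1*22 + 30 mod 43 = 36
LHS != RHS

No, not on the curve


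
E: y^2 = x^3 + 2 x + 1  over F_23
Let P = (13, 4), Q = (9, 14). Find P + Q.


P != Q, so use the chord formula.
s = (y2 - y1) / (x2 - x1) = (10) / (19) mod 23 = 9
x3 = s^2 - x1 - x2 mod 23 = 9^2 - 13 - 9 = 13
y3 = s (x1 - x3) - y1 mod 23 = 9 * (13 - 13) - 4 = 19

P + Q = (13, 19)


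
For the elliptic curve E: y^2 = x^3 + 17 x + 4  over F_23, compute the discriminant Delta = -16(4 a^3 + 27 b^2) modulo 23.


4 a^3 + 27 b^2 = 4*17^3 + 27*4^2 = 19652 + 432 = 20084
Delta = -16 * (20084) = -321344
Delta mod 23 = 12

Delta = 12 (mod 23)


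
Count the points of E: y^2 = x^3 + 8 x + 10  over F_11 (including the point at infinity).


For each x in F_11, count y with y^2 = x^3 + 8 x + 10 mod 11:
  x = 2: RHS = 1, y in [1, 10]  -> 2 point(s)
  x = 8: RHS = 3, y in [5, 6]  -> 2 point(s)
  x = 10: RHS = 1, y in [1, 10]  -> 2 point(s)
Affine points: 6. Add the point at infinity: total = 7.

#E(F_11) = 7


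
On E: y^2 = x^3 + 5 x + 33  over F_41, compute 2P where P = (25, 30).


Doubling: s = (3 x1^2 + a) / (2 y1)
s = (3*25^2 + 5) / (2*30) mod 41 = 4
x3 = s^2 - 2 x1 mod 41 = 4^2 - 2*25 = 7
y3 = s (x1 - x3) - y1 mod 41 = 4 * (25 - 7) - 30 = 1

2P = (7, 1)


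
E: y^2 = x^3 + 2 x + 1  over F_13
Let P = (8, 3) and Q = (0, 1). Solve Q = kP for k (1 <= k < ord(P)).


Enumerate multiples of P until we hit Q = (0, 1):
  1P = (8, 3)
  2P = (1, 11)
  3P = (0, 12)
  4P = (2, 0)
  5P = (0, 1)
Match found at i = 5.

k = 5
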